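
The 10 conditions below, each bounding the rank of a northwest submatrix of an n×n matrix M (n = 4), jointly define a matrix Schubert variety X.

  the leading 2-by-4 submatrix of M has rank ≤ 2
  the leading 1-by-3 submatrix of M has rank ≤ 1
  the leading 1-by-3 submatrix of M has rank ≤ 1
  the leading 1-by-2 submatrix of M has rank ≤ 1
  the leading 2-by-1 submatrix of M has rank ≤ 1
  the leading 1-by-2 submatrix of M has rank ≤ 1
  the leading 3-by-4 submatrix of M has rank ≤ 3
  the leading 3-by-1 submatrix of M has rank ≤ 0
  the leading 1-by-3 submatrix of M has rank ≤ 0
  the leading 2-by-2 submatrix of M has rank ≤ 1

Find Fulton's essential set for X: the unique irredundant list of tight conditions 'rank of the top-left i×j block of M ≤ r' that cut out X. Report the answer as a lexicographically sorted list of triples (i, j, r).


The tightest implied rank at each (i,j), from the 10 conditions:

  row 1: 0, 0, 0, 1
  row 2: 0, 1, 1, 2
  row 3: 0, 1, 2, 3
  row 4: 1, 2, 3, 4

reading off 1-entries of Δ²R: w = (4, 2, 3, 1).

Fulton essential set (2 of the 5 Rothe cells):

[(1, 3, 0), (3, 1, 0)]


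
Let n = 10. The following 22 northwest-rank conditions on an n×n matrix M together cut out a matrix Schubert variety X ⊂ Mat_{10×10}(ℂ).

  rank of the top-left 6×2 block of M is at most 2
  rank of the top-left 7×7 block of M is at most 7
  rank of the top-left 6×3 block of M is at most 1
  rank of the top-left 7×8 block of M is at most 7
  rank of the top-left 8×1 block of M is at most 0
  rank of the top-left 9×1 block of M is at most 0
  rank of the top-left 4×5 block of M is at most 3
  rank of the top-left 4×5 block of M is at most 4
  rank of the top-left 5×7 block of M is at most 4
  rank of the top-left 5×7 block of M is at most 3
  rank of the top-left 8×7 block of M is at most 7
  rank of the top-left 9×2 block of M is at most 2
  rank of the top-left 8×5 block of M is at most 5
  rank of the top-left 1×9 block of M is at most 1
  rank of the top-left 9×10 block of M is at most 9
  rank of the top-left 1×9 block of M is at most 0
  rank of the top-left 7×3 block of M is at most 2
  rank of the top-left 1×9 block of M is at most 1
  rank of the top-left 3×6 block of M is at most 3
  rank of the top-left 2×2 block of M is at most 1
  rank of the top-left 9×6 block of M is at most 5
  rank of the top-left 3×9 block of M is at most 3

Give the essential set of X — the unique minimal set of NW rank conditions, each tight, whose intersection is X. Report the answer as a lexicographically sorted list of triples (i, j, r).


The tightest implied rank at each (i,j), from the 22 conditions:

  R[1]: 0, 0, 0, 0, 0, 0, 0, 0, 0, 1
  R[2]: 0, 1, 1, 1, 1, 1, 1, 1, 1, 2
  R[3]: 0, 1, 1, 2, 2, 2, 2, 2, 2, 3
  R[4]: 0, 1, 1, 2, 3, 3, 3, 3, 3, 4
  R[5]: 0, 1, 1, 2, 3, 3, 3, 4, 4, 5
  R[6]: 0, 1, 1, 2, 3, 4, 4, 5, 5, 6
  R[7]: 0, 1, 2, 3, 4, 5, 5, 6, 6, 7
  R[8]: 0, 1, 2, 3, 4, 5, 6, 7, 7, 8
  R[9]: 0, 1, 2, 3, 4, 5, 6, 7, 8, 9
  R[10]: 1, 2, 3, 4, 5, 6, 7, 8, 9, 10

reading off 1-entries of Δ²R: w = (10, 2, 4, 5, 8, 6, 3, 7, 9, 1).

Fulton essential set (4 of the 23 Rothe cells):

[(1, 9, 0), (5, 7, 3), (6, 3, 1), (9, 1, 0)]


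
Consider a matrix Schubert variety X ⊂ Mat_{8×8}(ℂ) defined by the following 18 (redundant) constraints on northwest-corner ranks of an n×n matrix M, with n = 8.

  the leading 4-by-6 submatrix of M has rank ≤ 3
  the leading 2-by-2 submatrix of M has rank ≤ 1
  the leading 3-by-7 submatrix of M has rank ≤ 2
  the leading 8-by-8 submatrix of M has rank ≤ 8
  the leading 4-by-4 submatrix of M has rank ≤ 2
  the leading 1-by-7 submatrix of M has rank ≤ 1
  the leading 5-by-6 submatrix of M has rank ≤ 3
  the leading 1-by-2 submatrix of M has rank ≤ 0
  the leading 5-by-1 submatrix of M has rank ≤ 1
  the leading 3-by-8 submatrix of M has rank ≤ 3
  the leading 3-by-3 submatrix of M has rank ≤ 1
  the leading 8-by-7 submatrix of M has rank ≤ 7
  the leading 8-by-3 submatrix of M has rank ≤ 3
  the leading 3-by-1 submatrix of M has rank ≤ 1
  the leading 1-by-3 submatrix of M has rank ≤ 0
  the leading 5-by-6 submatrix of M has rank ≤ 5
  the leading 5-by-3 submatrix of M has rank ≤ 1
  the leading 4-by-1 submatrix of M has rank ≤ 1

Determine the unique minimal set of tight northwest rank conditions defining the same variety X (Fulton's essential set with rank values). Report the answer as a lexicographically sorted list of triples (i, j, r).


Computing R[i][j] = min implied NW-rank bound (n=8, 18 conditions):

  0  0  0  1  1  1  1  1
  1  1  1  2  2  2  2  2
  1  1  1  2  2  2  2  3
  1  1  1  2  3  3  3  4
  1  1  1  2  3  3  4  5
  1  2  2  3  4  4  5  6
  1  2  3  4  5  5  6  7
  1  2  3  4  5  6  7  8

the unique w with this rank table is (4, 1, 8, 5, 7, 2, 3, 6).

Rothe diagram D(w) (13 cells), 4 SE-corners (essential conditions):

[(1, 3, 0), (3, 7, 2), (5, 3, 1), (5, 6, 3)]


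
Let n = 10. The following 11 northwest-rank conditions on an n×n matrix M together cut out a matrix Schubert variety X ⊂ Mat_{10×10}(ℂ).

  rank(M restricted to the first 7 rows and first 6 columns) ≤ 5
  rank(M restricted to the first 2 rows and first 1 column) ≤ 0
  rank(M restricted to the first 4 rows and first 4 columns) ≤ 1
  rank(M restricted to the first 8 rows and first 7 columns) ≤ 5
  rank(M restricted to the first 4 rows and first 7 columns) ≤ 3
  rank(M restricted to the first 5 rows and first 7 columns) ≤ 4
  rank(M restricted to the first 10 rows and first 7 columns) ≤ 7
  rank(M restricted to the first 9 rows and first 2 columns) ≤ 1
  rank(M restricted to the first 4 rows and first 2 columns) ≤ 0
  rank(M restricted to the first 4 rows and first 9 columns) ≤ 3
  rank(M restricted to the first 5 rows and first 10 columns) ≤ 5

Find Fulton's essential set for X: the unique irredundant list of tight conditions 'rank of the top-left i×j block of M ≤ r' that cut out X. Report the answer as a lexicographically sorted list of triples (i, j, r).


The tightest implied rank at each (i,j), from the 11 conditions:

  R[1]: 0, 0, 1, 1, 1, 1, 1, 1, 1, 1
  R[2]: 0, 0, 1, 1, 2, 2, 2, 2, 2, 2
  R[3]: 0, 0, 1, 1, 2, 3, 3, 3, 3, 3
  R[4]: 0, 0, 1, 1, 2, 3, 3, 3, 3, 4
  R[5]: 1, 1, 2, 2, 3, 4, 4, 4, 4, 5
  R[6]: 1, 1, 2, 3, 4, 5, 5, 5, 5, 6
  R[7]: 1, 1, 2, 3, 4, 5, 5, 6, 6, 7
  R[8]: 1, 1, 2, 3, 4, 5, 5, 6, 7, 8
  R[9]: 1, 1, 2, 3, 4, 5, 6, 7, 8, 9
  R[10]: 1, 2, 3, 4, 5, 6, 7, 8, 9, 10

giving w = (3, 5, 6, 10, 1, 4, 8, 9, 7, 2) via Δ²R.

|D(w)|=20, |Ess(w)|=5:

[(4, 2, 0), (4, 4, 1), (4, 9, 3), (8, 7, 5), (9, 2, 1)]


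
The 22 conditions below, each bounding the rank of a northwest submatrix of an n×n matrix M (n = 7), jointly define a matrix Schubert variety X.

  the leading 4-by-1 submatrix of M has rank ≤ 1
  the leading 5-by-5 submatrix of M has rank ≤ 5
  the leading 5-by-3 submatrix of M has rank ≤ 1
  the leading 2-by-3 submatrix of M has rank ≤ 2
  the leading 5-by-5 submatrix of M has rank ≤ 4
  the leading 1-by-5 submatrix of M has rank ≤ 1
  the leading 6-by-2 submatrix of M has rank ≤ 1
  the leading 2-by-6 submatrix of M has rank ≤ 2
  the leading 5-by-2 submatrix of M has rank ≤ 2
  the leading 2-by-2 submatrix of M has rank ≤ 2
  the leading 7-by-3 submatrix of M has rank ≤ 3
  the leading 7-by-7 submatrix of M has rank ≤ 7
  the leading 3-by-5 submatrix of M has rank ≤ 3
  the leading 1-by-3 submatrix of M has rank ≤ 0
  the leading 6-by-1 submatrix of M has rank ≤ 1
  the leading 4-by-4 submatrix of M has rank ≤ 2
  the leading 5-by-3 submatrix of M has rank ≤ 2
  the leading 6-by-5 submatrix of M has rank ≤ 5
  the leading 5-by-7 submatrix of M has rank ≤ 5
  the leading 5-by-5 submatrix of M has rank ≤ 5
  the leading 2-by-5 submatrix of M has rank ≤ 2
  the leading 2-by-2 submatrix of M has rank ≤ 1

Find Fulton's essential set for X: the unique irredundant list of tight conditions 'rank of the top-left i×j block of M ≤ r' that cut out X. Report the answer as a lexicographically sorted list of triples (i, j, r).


Reconstructing r_w from the 22 given conditions:

  R[1]: 0  0  0  1  1  1  1
  R[2]: 1  1  1  2  2  2  2
  R[3]: 1  1  1  2  3  3  3
  R[4]: 1  1  1  2  3  4  4
  R[5]: 1  1  1  2  3  4  5
  R[6]: 1  1  2  3  4  5  6
  R[7]: 1  2  3  4  5  6  7

giving w = (4, 1, 5, 6, 7, 3, 2) via Δ²R.

|D(w)|=10, |Ess(w)|=3:

[(1, 3, 0), (5, 3, 1), (6, 2, 1)]


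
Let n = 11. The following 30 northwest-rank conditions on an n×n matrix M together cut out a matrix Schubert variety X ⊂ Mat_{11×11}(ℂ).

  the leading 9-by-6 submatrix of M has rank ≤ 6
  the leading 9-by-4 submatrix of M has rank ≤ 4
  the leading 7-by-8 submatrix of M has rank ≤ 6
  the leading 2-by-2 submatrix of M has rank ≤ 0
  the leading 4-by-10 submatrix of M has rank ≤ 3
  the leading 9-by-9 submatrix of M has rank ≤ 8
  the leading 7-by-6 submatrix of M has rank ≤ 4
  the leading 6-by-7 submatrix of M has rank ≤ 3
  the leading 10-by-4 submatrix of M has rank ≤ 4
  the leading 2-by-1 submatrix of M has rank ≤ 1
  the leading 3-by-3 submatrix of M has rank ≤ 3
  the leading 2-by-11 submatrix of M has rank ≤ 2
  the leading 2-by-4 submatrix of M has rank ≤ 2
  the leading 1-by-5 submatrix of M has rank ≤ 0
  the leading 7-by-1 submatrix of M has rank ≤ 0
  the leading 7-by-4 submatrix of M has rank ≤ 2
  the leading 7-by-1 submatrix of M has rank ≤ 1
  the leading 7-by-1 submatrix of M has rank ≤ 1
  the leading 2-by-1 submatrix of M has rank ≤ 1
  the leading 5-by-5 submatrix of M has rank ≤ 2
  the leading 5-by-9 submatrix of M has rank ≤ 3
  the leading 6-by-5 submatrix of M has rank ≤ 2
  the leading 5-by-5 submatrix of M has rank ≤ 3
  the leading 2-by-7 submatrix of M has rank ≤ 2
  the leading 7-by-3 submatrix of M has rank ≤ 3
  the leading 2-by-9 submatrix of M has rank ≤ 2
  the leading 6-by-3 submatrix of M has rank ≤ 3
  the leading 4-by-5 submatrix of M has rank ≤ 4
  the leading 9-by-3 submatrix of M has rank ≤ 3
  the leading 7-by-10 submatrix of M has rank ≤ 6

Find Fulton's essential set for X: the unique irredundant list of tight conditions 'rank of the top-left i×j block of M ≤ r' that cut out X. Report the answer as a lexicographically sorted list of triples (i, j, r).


Computing R[i][j] = min implied NW-rank bound (n=11, 30 conditions):

  row 1: 0 0 0 0 0 1 1 1 1 1 1
  row 2: 0 0 1 1 1 2 2 2 2 2 2
  row 3: 0 1 2 2 2 3 3 3 3 3 3
  row 4: 0 1 2 2 2 3 3 3 3 3 4
  row 5: 0 1 2 2 2 3 3 3 3 4 5
  row 6: 0 1 2 2 2 3 3 4 4 5 6
  row 7: 0 1 2 2 3 4 4 5 5 6 7
  row 8: 1 2 3 3 4 5 5 6 6 7 8
  row 9: 1 2 3 4 5 6 6 7 7 8 9
  row 10: 1 2 3 4 5 6 7 8 8 9 10
  row 11: 1 2 3 4 5 6 7 8 9 10 11

so w = (6, 3, 2, 11, 10, 8, 5, 1, 4, 7, 9).

8 SE-corners of the 27-cell Rothe diagram give Ess(w):

[(1, 5, 0), (2, 2, 0), (4, 10, 3), (5, 9, 3), (6, 5, 2), (6, 7, 3), (7, 1, 0), (7, 4, 2)]


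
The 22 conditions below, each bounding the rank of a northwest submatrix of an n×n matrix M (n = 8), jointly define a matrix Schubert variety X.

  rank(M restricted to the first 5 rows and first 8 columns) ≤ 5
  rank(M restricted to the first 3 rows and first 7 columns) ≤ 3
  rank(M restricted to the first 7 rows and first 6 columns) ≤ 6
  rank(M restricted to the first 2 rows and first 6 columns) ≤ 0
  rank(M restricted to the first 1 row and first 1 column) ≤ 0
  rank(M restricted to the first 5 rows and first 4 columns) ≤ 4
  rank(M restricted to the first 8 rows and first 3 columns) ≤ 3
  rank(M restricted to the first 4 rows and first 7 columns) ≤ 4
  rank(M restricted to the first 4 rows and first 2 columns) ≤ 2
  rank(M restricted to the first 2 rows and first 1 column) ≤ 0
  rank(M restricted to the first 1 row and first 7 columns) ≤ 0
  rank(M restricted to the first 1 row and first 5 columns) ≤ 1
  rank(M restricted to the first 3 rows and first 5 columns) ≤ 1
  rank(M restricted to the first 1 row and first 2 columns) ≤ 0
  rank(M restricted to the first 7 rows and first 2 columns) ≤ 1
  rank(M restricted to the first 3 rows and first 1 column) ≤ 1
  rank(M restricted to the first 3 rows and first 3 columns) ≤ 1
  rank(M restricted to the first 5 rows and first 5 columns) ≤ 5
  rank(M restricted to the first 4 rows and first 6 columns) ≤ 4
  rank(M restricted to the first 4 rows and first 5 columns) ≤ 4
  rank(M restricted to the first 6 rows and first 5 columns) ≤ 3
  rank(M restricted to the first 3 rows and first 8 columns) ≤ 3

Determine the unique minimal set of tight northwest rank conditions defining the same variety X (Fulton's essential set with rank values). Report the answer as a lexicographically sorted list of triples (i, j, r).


The tightest implied rank at each (i,j), from the 22 conditions:

  R[1]: 0  0  0  0  0  0  0  1
  R[2]: 0  0  0  0  0  0  1  2
  R[3]: 1  1  1  1  1  1  2  3
  R[4]: 1  1  2  2  2  2  3  4
  R[5]: 1  1  2  3  3  3  4  5
  R[6]: 1  1  2  3  3  4  5  6
  R[7]: 1  1  2  3  4  5  6  7
  R[8]: 1  2  3  4  5  6  7  8

second differences of R give the permutation w = (8, 7, 1, 3, 4, 6, 5, 2).

Fulton essential set (4 of the 18 Rothe cells):

[(1, 7, 0), (2, 6, 0), (6, 5, 3), (7, 2, 1)]


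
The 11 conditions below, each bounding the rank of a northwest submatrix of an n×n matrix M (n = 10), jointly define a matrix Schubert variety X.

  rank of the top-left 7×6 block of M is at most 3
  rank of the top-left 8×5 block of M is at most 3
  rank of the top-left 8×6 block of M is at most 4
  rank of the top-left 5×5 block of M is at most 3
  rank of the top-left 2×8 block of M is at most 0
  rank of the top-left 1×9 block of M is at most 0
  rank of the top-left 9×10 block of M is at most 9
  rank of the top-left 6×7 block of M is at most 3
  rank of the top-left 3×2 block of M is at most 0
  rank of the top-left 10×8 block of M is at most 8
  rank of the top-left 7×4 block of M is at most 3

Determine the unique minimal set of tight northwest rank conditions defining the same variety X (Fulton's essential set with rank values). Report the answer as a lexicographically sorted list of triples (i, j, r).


Reconstructing r_w from the 11 given conditions:

  i=1: 0  0  0  0  0  0  0  0  0  1
  i=2: 0  0  0  0  0  0  0  0  1  2
  i=3: 0  0  1  1  1  1  1  1  2  3
  i=4: 1  1  2  2  2  2  2  2  3  4
  i=5: 1  2  3  3  3  3  3  3  4  5
  i=6: 1  2  3  3  3  3  3  4  5  6
  i=7: 1  2  3  3  3  3  4  5  6  7
  i=8: 1  2  3  3  3  4  5  6  7  8
  i=9: 1  2  3  4  4  5  6  7  8  9
  i=10: 1  2  3  4  5  6  7  8  9  10

giving w = (10, 9, 3, 1, 2, 8, 7, 6, 4, 5) via Δ²R.

D(w) has 28 cells with 6 SE-corners; essential set:

[(1, 9, 0), (2, 8, 0), (3, 2, 0), (6, 7, 3), (7, 6, 3), (8, 5, 3)]


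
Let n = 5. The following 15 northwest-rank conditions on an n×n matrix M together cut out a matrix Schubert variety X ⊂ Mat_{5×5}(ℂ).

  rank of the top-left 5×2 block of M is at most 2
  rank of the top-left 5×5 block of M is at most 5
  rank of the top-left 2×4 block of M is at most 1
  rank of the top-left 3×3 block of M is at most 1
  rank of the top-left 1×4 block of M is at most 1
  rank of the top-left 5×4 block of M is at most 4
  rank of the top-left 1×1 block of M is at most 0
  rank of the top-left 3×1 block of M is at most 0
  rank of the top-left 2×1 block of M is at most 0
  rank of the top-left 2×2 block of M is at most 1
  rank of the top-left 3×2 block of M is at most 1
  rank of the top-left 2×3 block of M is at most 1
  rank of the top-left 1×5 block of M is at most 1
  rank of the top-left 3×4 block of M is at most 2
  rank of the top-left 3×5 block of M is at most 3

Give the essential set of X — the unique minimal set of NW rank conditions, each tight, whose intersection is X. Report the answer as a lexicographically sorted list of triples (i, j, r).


Recovering R(i,j) via the rank-extension bound from the 15 conditions:

  i=1: 0 | 1 | 1 | 1 | 1
  i=2: 0 | 1 | 1 | 1 | 2
  i=3: 0 | 1 | 1 | 2 | 3
  i=4: 1 | 2 | 2 | 3 | 4
  i=5: 1 | 2 | 3 | 4 | 5

giving w = (2, 5, 4, 1, 3) via Δ²R.

ℓ(w)=6; the 3 essential cells (i,j,r):

[(2, 4, 1), (3, 1, 0), (3, 3, 1)]


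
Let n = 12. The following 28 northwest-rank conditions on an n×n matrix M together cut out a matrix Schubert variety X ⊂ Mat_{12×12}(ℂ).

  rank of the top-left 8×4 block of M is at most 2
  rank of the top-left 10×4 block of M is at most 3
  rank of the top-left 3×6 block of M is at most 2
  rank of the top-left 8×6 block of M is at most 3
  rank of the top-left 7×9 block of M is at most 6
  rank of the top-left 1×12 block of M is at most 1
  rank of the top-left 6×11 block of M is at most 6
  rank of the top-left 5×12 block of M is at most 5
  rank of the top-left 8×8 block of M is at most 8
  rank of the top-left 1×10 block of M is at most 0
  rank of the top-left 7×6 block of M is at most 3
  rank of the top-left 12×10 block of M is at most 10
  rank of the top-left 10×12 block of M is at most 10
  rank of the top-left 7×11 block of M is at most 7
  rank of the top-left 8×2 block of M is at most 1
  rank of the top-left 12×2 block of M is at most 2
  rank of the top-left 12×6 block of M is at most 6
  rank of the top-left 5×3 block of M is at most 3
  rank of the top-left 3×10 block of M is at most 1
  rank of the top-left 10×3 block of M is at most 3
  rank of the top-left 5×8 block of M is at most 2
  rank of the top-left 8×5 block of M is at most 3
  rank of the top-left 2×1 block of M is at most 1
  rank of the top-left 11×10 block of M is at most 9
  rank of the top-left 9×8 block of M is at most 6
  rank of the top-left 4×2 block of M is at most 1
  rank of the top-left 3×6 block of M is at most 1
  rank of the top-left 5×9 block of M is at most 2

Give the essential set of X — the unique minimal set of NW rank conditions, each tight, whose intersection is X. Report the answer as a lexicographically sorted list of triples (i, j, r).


Reconstructing r_w from the 28 given conditions:

  i=1: 0 0 0 0 0 0 0 0 0 0 1 1
  i=2: 1 1 1 1 1 1 1 1 1 1 2 2
  i=3: 1 1 1 1 1 1 1 1 1 1 2 3
  i=4: 1 1 2 2 2 2 2 2 2 2 3 4
  i=5: 1 1 2 2 2 2 2 2 2 3 4 5
  i=6: 1 1 2 2 3 3 3 3 3 4 5 6
  i=7: 1 1 2 2 3 3 4 4 4 5 6 7
  i=8: 1 1 2 2 3 3 4 5 5 6 7 8
  i=9: 1 2 3 3 4 4 5 6 6 7 8 9
  i=10: 1 2 3 3 4 5 6 7 7 8 9 10
  i=11: 1 2 3 4 5 6 7 8 8 9 10 11
  i=12: 1 2 3 4 5 6 7 8 9 10 11 12

so w = (11, 1, 12, 3, 10, 5, 7, 8, 2, 6, 4, 9).

|D(w)|=36, |Ess(w)|=7:

[(1, 10, 0), (3, 10, 1), (5, 9, 2), (8, 2, 1), (8, 4, 2), (8, 6, 3), (10, 4, 3)]


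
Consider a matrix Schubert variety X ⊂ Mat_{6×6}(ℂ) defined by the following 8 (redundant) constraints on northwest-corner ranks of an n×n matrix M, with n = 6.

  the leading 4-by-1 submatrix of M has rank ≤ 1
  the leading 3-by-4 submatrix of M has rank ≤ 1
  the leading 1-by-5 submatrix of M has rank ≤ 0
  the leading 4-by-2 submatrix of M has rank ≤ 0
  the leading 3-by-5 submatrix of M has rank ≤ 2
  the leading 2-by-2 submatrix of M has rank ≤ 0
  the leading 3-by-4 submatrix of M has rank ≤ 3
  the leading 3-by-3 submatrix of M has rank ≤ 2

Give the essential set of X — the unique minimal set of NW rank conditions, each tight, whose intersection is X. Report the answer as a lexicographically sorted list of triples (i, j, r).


Computing R[i][j] = min implied NW-rank bound (n=6, 8 conditions):

  0  0  0  0  0  1
  0  0  1  1  1  2
  0  0  1  1  2  3
  0  0  1  2  3  4
  1  1  2  3  4  5
  1  2  3  4  5  6

the unique w with this rank table is (6, 3, 5, 4, 1, 2).

Rothe diagram D(w) (12 cells), 3 SE-corners (essential conditions):

[(1, 5, 0), (3, 4, 1), (4, 2, 0)]


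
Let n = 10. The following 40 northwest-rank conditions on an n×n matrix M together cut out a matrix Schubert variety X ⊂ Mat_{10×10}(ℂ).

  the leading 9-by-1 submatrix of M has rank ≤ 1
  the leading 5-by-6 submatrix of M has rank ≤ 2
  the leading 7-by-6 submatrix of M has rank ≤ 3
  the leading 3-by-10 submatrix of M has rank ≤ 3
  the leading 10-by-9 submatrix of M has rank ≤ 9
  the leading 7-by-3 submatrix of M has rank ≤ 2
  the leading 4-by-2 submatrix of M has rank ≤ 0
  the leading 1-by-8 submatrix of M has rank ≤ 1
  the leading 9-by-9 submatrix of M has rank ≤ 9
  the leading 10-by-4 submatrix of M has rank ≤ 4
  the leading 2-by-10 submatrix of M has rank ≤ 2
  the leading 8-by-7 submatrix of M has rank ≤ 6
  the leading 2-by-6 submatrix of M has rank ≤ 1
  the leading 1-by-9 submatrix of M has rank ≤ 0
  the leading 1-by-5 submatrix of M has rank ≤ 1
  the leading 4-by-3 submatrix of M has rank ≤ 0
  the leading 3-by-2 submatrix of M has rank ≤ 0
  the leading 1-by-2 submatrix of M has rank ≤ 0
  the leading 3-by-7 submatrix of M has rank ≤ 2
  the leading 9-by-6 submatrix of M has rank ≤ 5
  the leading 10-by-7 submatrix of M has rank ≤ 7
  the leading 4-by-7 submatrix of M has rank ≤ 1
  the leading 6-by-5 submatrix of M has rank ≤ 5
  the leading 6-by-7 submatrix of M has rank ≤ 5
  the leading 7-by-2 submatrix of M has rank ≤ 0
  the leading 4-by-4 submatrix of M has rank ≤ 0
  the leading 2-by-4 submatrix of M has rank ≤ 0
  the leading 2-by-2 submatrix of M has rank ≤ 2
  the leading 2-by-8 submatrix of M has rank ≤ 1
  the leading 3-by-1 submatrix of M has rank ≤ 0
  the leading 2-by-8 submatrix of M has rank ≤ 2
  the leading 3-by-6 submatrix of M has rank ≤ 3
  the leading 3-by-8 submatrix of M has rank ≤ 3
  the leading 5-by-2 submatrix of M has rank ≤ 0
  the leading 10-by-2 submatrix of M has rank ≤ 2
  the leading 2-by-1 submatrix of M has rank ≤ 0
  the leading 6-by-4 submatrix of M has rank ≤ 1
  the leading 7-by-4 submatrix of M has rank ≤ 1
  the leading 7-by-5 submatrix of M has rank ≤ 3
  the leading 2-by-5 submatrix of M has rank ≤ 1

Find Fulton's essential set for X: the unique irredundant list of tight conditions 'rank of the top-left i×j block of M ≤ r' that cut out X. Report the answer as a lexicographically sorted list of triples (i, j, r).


Rank table r_w(10×10) implied by the 40 constraints:

  R[1]: 0 | 0 | 0 | 0 | 0 | 0 | 0 | 0 | 0 | 1
  R[2]: 0 | 0 | 0 | 0 | 1 | 1 | 1 | 1 | 1 | 2
  R[3]: 0 | 0 | 0 | 0 | 1 | 1 | 1 | 2 | 2 | 3
  R[4]: 0 | 0 | 0 | 0 | 1 | 1 | 1 | 2 | 3 | 4
  R[5]: 0 | 0 | 1 | 1 | 2 | 2 | 2 | 3 | 4 | 5
  R[6]: 0 | 0 | 1 | 1 | 2 | 3 | 3 | 4 | 5 | 6
  R[7]: 0 | 0 | 1 | 1 | 2 | 3 | 4 | 5 | 6 | 7
  R[8]: 1 | 1 | 2 | 2 | 3 | 4 | 5 | 6 | 7 | 8
  R[9]: 1 | 2 | 3 | 3 | 4 | 5 | 6 | 7 | 8 | 9
  R[10]: 1 | 2 | 3 | 4 | 5 | 6 | 7 | 8 | 9 | 10

hence w(1..10) = (10, 5, 8, 9, 3, 6, 7, 1, 2, 4).

|D(w)|=33, |Ess(w)|=5:

[(1, 9, 0), (4, 4, 0), (4, 7, 1), (7, 2, 0), (7, 4, 1)]


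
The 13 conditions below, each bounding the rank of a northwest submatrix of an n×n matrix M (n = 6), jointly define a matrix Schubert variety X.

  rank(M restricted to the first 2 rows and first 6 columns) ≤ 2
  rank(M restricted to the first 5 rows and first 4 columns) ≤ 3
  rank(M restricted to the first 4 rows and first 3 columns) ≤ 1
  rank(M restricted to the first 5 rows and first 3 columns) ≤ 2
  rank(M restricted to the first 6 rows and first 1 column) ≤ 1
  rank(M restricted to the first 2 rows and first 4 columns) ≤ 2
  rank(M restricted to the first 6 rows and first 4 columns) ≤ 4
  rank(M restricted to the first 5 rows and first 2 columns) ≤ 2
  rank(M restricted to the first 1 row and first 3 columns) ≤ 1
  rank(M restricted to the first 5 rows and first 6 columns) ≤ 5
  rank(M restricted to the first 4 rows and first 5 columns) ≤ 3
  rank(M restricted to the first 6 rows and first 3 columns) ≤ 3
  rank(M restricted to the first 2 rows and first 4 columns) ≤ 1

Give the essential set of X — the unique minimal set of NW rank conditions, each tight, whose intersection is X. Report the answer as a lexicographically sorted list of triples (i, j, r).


Rank table r_w(6×6) implied by the 13 constraints:

  row 1: 1 1 1 1 1 1
  row 2: 1 1 1 1 2 2
  row 3: 1 1 1 2 3 3
  row 4: 1 1 1 2 3 4
  row 5: 1 2 2 3 4 5
  row 6: 1 2 3 4 5 6

the unique w with this rank table is (1, 5, 4, 6, 2, 3).

Rothe diagram D(w) (7 cells), 2 SE-corners (essential conditions):

[(2, 4, 1), (4, 3, 1)]


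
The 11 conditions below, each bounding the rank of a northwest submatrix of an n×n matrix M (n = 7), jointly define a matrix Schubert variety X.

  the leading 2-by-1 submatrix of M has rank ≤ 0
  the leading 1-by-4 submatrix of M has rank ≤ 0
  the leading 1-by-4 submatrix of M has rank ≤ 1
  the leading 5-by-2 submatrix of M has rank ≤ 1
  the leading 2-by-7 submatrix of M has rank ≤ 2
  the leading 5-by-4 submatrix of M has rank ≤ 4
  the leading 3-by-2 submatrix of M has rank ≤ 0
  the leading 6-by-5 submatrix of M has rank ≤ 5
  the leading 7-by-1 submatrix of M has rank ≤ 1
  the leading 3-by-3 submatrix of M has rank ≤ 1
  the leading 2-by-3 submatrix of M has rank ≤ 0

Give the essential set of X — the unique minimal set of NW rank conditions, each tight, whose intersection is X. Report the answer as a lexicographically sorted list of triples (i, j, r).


The tightest implied rank at each (i,j), from the 11 conditions:

  i=1: 0 | 0 | 0 | 0 | 1 | 1 | 1
  i=2: 0 | 0 | 0 | 1 | 2 | 2 | 2
  i=3: 0 | 0 | 1 | 2 | 3 | 3 | 3
  i=4: 1 | 1 | 2 | 3 | 4 | 4 | 4
  i=5: 1 | 1 | 2 | 3 | 4 | 5 | 5
  i=6: 1 | 2 | 3 | 4 | 5 | 6 | 6
  i=7: 1 | 2 | 3 | 4 | 5 | 6 | 7

second differences of R give the permutation w = (5, 4, 3, 1, 6, 2, 7).

|D(w)|=10, |Ess(w)|=4:

[(1, 4, 0), (2, 3, 0), (3, 2, 0), (5, 2, 1)]


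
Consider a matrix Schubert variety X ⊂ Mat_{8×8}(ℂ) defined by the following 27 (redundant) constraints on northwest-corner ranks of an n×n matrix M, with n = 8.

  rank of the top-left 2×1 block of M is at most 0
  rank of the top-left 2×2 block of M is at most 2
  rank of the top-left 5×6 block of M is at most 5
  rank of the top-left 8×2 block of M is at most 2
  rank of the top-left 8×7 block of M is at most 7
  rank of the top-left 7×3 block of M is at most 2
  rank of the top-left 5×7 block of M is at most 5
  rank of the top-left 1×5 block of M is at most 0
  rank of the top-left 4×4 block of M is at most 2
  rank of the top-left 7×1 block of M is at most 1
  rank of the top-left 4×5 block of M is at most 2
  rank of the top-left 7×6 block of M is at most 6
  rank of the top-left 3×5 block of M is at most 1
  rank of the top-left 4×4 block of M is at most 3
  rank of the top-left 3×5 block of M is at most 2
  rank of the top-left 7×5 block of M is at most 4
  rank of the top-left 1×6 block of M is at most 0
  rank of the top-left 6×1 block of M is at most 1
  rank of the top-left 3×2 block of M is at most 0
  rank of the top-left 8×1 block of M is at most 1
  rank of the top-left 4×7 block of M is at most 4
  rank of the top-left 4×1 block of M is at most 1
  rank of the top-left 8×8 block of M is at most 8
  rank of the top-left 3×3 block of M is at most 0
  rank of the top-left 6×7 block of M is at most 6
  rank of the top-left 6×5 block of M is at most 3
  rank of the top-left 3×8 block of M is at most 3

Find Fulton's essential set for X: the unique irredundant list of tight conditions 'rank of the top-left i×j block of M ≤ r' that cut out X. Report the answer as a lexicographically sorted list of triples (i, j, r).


Computing R[i][j] = min implied NW-rank bound (n=8, 27 conditions):

  row 1: 0, 0, 0, 0, 0, 0, 1, 1
  row 2: 0, 0, 0, 1, 1, 1, 2, 2
  row 3: 0, 0, 0, 1, 1, 2, 3, 3
  row 4: 1, 1, 1, 2, 2, 3, 4, 4
  row 5: 1, 2, 2, 3, 3, 4, 5, 5
  row 6: 1, 2, 2, 3, 3, 4, 5, 6
  row 7: 1, 2, 2, 3, 4, 5, 6, 7
  row 8: 1, 2, 3, 4, 5, 6, 7, 8

the unique w with this rank table is (7, 4, 6, 1, 2, 8, 5, 3).

Fulton essential set (5 of the 16 Rothe cells):

[(1, 6, 0), (3, 3, 0), (3, 5, 1), (6, 5, 3), (7, 3, 2)]


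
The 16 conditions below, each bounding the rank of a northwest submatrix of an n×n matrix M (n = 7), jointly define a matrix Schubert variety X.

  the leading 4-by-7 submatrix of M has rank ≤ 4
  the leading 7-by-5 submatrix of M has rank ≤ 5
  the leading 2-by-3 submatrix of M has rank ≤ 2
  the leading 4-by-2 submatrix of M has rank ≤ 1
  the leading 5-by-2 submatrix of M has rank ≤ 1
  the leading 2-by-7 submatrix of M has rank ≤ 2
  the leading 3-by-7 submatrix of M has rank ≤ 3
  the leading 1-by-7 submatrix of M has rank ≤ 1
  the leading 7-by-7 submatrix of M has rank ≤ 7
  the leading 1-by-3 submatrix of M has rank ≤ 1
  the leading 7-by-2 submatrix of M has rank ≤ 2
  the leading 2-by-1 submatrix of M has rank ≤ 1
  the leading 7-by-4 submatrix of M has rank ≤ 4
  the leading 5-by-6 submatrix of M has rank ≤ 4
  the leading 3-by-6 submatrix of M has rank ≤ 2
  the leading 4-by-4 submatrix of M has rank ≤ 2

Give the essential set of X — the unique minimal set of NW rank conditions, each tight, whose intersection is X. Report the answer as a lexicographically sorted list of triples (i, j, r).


Computing R[i][j] = min implied NW-rank bound (n=7, 16 conditions):

  i=1: 1  1  1  1  1  1  1
  i=2: 1  1  2  2  2  2  2
  i=3: 1  1  2  2  2  2  3
  i=4: 1  1  2  2  3  3  4
  i=5: 1  1  2  3  4  4  5
  i=6: 1  2  3  4  5  5  6
  i=7: 1  2  3  4  5  6  7

the unique w with this rank table is (1, 3, 7, 5, 4, 2, 6).

3 SE-corners of the 8-cell Rothe diagram give Ess(w):

[(3, 6, 2), (4, 4, 2), (5, 2, 1)]


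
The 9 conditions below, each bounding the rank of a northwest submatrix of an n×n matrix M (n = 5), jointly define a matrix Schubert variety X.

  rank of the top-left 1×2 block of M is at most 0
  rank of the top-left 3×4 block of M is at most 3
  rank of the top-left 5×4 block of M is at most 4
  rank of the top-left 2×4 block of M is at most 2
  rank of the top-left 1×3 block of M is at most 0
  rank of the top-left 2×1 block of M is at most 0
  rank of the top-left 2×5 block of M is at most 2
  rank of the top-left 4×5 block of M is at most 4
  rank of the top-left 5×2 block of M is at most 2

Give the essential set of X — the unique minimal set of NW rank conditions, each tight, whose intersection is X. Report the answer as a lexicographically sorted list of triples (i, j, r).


The tightest implied rank at each (i,j), from the 9 conditions:

  row 1: 0 | 0 | 0 | 1 | 1
  row 2: 0 | 1 | 1 | 2 | 2
  row 3: 1 | 2 | 2 | 3 | 3
  row 4: 1 | 2 | 3 | 4 | 4
  row 5: 1 | 2 | 3 | 4 | 5

giving w = (4, 2, 1, 3, 5) via Δ²R.

D(w) has 4 cells with 2 SE-corners; essential set:

[(1, 3, 0), (2, 1, 0)]


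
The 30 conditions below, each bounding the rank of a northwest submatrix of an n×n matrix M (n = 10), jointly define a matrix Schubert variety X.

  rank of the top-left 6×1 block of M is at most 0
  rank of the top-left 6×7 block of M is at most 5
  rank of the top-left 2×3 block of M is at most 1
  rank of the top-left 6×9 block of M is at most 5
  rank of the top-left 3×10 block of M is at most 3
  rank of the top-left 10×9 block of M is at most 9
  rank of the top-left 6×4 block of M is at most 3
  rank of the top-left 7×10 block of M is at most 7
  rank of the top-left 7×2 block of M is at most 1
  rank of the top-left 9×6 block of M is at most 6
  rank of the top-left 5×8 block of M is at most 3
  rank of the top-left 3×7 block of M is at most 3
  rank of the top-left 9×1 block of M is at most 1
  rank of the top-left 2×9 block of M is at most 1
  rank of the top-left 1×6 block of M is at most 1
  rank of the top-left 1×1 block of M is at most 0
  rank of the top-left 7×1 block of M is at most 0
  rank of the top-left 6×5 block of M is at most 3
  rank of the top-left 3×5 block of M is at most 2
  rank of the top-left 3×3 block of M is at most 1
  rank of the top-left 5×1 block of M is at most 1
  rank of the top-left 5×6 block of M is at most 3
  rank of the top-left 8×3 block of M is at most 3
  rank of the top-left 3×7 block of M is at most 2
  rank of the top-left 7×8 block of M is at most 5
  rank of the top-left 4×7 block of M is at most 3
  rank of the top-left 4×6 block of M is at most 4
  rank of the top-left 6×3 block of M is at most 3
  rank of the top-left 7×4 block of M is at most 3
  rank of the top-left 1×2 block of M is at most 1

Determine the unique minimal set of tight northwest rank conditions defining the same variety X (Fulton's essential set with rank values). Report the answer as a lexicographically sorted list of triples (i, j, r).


Rank table r_w(10×10) implied by the 30 constraints:

  row 1: 0 | 1 | 1 | 1 | 1 | 1 | 1 | 1 | 1 | 1
  row 2: 0 | 1 | 1 | 1 | 1 | 1 | 1 | 1 | 1 | 2
  row 3: 0 | 1 | 1 | 2 | 2 | 2 | 2 | 2 | 2 | 3
  row 4: 0 | 1 | 2 | 3 | 3 | 3 | 3 | 3 | 3 | 4
  row 5: 0 | 1 | 2 | 3 | 3 | 3 | 3 | 3 | 4 | 5
  row 6: 0 | 1 | 2 | 3 | 3 | 4 | 4 | 4 | 5 | 6
  row 7: 0 | 1 | 2 | 3 | 4 | 5 | 5 | 5 | 6 | 7
  row 8: 1 | 2 | 3 | 4 | 5 | 6 | 6 | 6 | 7 | 8
  row 9: 1 | 2 | 3 | 4 | 5 | 6 | 7 | 7 | 8 | 9
  row 10: 1 | 2 | 3 | 4 | 5 | 6 | 7 | 8 | 9 | 10

reading off 1-entries of Δ²R: w = (2, 10, 4, 3, 9, 6, 5, 1, 7, 8).

5 SE-corners of the 20-cell Rothe diagram give Ess(w):

[(2, 9, 1), (3, 3, 1), (5, 8, 3), (6, 5, 3), (7, 1, 0)]


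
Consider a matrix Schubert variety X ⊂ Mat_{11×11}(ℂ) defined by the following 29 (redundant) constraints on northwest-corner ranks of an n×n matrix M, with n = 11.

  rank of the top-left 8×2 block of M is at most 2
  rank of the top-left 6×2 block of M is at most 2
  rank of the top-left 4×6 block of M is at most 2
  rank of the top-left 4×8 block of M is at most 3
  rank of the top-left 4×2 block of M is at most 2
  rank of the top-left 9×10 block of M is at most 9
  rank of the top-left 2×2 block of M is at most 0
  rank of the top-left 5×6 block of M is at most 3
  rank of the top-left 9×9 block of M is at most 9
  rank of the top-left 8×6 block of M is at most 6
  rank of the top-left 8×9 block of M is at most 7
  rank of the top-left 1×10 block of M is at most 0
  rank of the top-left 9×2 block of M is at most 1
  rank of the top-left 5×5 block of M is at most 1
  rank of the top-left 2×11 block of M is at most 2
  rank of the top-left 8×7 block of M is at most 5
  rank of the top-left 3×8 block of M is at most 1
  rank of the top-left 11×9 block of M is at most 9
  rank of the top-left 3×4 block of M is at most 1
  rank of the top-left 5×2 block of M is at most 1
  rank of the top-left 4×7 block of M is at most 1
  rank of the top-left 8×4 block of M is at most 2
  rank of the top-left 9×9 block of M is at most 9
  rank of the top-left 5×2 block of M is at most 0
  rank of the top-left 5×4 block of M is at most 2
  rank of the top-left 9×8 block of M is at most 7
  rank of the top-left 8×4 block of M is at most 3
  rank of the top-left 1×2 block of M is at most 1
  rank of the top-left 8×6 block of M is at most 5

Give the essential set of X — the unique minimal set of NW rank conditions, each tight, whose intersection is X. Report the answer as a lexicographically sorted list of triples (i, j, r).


Propagating the 29 rank bounds to every northwest block:

  0  0  0  0  0  0  0  0  0  0  1
  0  0  1  1  1  1  1  1  1  1  2
  0  0  1  1  1  1  1  1  2  2  3
  0  0  1  1  1  1  1  2  3  3  4
  0  0  1  1  1  2  2  3  4  4  5
  1  1  2  2  2  3  3  4  5  5  6
  1  1  2  2  3  4  4  5  6  6  7
  1  1  2  2  3  4  5  6  7  7  8
  1  1  2  3  4  5  6  7  8  8  9
  1  2  3  4  5  6  7  8  9  9  10
  1  2  3  4  5  6  7  8  9  10  11

the unique w with this rank table is (11, 3, 9, 8, 6, 1, 5, 7, 4, 2, 10).

D(w) has 34 cells with 7 SE-corners; essential set:

[(1, 10, 0), (3, 8, 1), (4, 7, 1), (5, 2, 0), (5, 5, 1), (8, 4, 2), (9, 2, 1)]


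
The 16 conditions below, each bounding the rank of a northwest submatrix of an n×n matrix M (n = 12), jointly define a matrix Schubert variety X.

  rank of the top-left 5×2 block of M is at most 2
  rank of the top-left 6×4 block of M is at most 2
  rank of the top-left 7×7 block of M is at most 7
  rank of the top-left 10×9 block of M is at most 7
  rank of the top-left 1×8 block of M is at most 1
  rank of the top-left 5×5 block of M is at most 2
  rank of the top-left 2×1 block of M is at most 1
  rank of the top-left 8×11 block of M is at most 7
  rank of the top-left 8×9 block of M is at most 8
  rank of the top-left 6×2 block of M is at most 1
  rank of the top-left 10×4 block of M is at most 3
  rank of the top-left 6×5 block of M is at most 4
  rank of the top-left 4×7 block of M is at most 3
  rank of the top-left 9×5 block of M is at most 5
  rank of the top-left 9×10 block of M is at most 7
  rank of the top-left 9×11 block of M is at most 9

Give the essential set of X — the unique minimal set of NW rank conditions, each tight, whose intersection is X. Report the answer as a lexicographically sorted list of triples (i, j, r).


Rank table r_w(12×12) implied by the 16 constraints:

  R[1]: 1, 1, 1, 1, 1, 1, 1, 1, 1, 1, 1, 1
  R[2]: 1, 1, 2, 2, 2, 2, 2, 2, 2, 2, 2, 2
  R[3]: 1, 1, 2, 2, 2, 3, 3, 3, 3, 3, 3, 3
  R[4]: 1, 1, 2, 2, 2, 3, 3, 4, 4, 4, 4, 4
  R[5]: 1, 1, 2, 2, 2, 3, 4, 5, 5, 5, 5, 5
  R[6]: 1, 1, 2, 2, 3, 4, 5, 6, 6, 6, 6, 6
  R[7]: 1, 2, 3, 3, 4, 5, 6, 7, 7, 7, 7, 7
  R[8]: 1, 2, 3, 3, 4, 5, 6, 7, 7, 7, 7, 8
  R[9]: 1, 2, 3, 3, 4, 5, 6, 7, 7, 7, 8, 9
  R[10]: 1, 2, 3, 3, 4, 5, 6, 7, 7, 8, 9, 10
  R[11]: 1, 2, 3, 4, 5, 6, 7, 8, 8, 9, 10, 11
  R[12]: 1, 2, 3, 4, 5, 6, 7, 8, 9, 10, 11, 12

the unique w with this rank table is (1, 3, 6, 8, 7, 5, 2, 12, 11, 10, 4, 9).

|D(w)|=22, |Ess(w)|=8:

[(4, 7, 3), (5, 5, 2), (6, 2, 1), (6, 4, 2), (8, 11, 7), (9, 10, 7), (10, 4, 3), (10, 9, 7)]


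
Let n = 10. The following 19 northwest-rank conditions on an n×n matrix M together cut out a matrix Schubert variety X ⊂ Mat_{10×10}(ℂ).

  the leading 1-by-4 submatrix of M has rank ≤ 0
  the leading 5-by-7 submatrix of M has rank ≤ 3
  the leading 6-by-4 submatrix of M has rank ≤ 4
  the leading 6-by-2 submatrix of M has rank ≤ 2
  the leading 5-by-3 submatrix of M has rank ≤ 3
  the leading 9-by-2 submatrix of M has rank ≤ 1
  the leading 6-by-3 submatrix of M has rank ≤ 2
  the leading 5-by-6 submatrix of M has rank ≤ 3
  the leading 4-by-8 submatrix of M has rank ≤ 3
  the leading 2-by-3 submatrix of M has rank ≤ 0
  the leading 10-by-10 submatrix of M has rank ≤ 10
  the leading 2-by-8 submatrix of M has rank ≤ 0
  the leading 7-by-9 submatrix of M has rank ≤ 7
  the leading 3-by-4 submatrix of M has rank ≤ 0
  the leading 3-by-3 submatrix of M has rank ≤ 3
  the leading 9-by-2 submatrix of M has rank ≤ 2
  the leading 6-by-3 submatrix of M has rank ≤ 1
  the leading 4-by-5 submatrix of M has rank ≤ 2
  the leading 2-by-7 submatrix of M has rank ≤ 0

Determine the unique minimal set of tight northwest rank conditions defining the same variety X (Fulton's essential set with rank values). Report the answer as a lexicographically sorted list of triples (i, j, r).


Computing R[i][j] = min implied NW-rank bound (n=10, 19 conditions):

  0  0  0  0  0  0  0  0  1  1
  0  0  0  0  0  0  0  0  1  2
  0  0  0  0  1  1  1  1  2  3
  1  1  1  1  2  2  2  2  3  4
  1  1  1  2  3  3  3  3  4  5
  1  1  1  2  3  4  4  4  5  6
  1  1  2  3  4  5  5  5  6  7
  1  1  2  3  4  5  6  6  7  8
  1  1  2  3  4  5  6  7  8  9
  1  2  3  4  5  6  7  8  9  10

the unique w with this rank table is (9, 10, 5, 1, 4, 6, 3, 7, 8, 2).

Fulton essential set (4 of the 27 Rothe cells):

[(2, 8, 0), (3, 4, 0), (6, 3, 1), (9, 2, 1)]


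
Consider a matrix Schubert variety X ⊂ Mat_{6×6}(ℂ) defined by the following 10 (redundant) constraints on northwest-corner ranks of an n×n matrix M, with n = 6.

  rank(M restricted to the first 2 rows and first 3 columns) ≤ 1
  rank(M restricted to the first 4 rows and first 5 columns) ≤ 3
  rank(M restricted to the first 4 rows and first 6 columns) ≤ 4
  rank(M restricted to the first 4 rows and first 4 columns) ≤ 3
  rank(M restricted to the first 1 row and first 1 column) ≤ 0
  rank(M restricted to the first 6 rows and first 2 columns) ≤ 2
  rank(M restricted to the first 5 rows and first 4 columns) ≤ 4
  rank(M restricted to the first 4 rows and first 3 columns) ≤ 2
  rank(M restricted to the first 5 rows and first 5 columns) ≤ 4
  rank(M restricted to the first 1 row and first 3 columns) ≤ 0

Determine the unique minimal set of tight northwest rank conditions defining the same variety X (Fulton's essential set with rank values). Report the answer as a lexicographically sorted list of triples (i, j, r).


Reconstructing r_w from the 10 given conditions:

  row 1: 0  0  0  1  1  1
  row 2: 1  1  1  2  2  2
  row 3: 1  2  2  3  3  3
  row 4: 1  2  2  3  3  4
  row 5: 1  2  3  4  4  5
  row 6: 1  2  3  4  5  6

so w = (4, 1, 2, 6, 3, 5).

Rothe diagram D(w) (5 cells), 3 SE-corners (essential conditions):

[(1, 3, 0), (4, 3, 2), (4, 5, 3)]
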